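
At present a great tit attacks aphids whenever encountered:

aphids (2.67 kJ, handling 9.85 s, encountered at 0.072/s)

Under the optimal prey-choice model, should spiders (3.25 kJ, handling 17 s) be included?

Yes

Current rate: (0.072×2.67)/(1 + 0.072×9.85) = 0.1125 kJ/s.
spiders: E/h = 3.25/17 = 0.1912 kJ/s.
0.1912 > 0.1125, so adding spiders raises the average — include it.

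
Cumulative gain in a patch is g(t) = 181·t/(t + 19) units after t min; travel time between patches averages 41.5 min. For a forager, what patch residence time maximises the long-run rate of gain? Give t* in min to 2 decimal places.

By the marginal value theorem, leave when the instantaneous gain rate g'(t) equals the habitat-wide average g(t)/(T + t).
g'(t) = 181·19/(t + 19)². Setting 181·19/(t+19)² = 181t/[(t+19)(41.5+t)] gives 19(41.5+t) = t(t+19), so t² = 19×41.5 = 788.5.
t* = √788.5 = 28.08 min.

28.08 min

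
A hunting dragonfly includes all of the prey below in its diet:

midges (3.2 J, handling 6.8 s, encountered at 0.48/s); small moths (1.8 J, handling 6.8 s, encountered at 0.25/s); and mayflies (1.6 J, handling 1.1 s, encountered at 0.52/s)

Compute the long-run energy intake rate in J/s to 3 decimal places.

0.431 J/s

R = Σλ_iE_i / (1 + Σλ_ih_i)
Numerator: 0.48×3.2 + 0.25×1.8 + 0.52×1.6 = 2.818
Denominator: 1 + 0.48×6.8 + 0.25×6.8 + 0.52×1.1 = 6.536
R = 2.818/6.536 = 0.4312 J/s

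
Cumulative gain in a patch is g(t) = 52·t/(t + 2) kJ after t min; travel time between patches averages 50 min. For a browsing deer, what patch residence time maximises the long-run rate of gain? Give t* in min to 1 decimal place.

Maximise g(t)/(T+t): set derivative to zero → g'(t)(T+t) = g(t).
g'(t) = 52·2/(t + 2)². Setting 52·2/(t+2)² = 52t/[(t+2)(50+t)] gives 2(50+t) = t(t+2), so t² = 2×50 = 100.
t* = √100 = 10 min.

10.0 min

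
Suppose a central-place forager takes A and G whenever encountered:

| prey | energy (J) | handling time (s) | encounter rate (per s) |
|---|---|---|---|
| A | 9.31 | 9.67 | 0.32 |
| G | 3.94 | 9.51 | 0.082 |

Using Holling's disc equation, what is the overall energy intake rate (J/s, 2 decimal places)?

0.68 J/s

R = (0.32×9.31 + 0.082×3.94) / (1 + 0.32×9.67 + 0.082×9.51) = 3.302/4.874 = 0.6775 J/s.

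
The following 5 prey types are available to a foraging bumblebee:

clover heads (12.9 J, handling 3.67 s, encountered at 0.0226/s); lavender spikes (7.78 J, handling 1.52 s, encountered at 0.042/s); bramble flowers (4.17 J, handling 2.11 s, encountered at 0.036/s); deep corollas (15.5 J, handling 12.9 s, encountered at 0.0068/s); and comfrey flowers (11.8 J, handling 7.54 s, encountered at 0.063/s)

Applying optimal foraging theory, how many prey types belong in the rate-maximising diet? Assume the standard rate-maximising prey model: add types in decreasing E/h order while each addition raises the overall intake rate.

Profitabilities (E/h, J/s): lavender spikes 5.12, clover heads 3.51, bramble flowers 1.98, comfrey flowers 1.56, deep corollas 1.2. Add prey in this order while the next type's profitability exceeds the intake rate on those already taken.
Rate on top 1: 0.3072. clover heads: 3.51 > 0.3072 → include.
Rate on top 2: 0.5392. bramble flowers: 1.98 > 0.5392 → include.
Rate on top 3: 0.6284. comfrey flowers: 1.56 > 0.6284 → include.
Rate on top 4: 0.8905. deep corollas: 1.2 > 0.8905 → include.
Optimal diet: lavender spikes, clover heads, bramble flowers, comfrey flowers, deep corollas — 5 of 5 types.

5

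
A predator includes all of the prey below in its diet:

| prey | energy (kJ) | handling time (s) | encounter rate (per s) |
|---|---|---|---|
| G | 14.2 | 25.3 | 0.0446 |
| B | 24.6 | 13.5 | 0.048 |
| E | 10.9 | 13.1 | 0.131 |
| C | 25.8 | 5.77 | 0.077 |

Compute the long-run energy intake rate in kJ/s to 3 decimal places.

1.059 kJ/s

R = Σλ_iE_i / (1 + Σλ_ih_i)
Numerator: 0.0446×14.2 + 0.048×24.6 + 0.131×10.9 + 0.077×25.8 = 5.229
Denominator: 1 + 0.0446×25.3 + 0.048×13.5 + 0.131×13.1 + 0.077×5.77 = 4.937
R = 5.229/4.937 = 1.059 kJ/s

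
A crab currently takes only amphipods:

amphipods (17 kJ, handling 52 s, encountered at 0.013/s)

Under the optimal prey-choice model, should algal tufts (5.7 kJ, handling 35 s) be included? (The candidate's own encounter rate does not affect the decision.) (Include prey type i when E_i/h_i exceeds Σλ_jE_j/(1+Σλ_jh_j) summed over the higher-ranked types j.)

Current rate: (0.013×17)/(1 + 0.013×52) = 0.1319 kJ/s.
algal tufts: E/h = 5.7/35 = 0.1629 kJ/s.
Since 0.1629 > R, including algal tufts increases the long-run rate.

Yes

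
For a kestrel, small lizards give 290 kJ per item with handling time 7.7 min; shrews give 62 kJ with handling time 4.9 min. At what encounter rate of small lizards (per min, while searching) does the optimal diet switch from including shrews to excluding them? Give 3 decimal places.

0.066 per min

The zero-one rule: include shrews iff E₂/h₂ > λE₁/(1+λh₁). Equality gives the switch point.
λE₁h₂ = E₂ + λE₂h₁ ⇒ λ = E₂/(E₁h₂ − E₂h₁) = 62/(1421 − 477.4) = 0.06571 per min.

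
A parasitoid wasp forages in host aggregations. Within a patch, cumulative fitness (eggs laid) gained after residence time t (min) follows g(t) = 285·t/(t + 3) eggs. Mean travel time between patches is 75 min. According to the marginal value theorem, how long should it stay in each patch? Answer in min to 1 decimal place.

15.0 min

By the marginal value theorem, leave when the instantaneous gain rate g'(t) equals the habitat-wide average g(t)/(T + t).
g'(t) = 285·3/(t + 3)². Setting 285·3/(t+3)² = 285t/[(t+3)(75+t)] gives 3(75+t) = t(t+3), so t² = 3×75 = 225.
t* = √225 = 15 min.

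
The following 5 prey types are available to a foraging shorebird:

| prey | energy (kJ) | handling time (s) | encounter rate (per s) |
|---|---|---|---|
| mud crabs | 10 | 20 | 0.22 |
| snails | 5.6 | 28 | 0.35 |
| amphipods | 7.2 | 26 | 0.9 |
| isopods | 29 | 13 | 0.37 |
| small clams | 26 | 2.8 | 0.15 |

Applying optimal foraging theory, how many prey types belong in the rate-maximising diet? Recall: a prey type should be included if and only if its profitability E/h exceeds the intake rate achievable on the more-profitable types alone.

Rank by E/h (kJ/s): small clams 9.29, isopods 2.23, mud crabs 0.5, amphipods 0.277, snails 0.2. Include each in turn until the next type's E/h falls below the running intake rate.
Rate on top 1: 2.746. isopods: 2.23 < 2.746 → exclude; stop.
Optimal diet: small clams — 1 of 5 types.

1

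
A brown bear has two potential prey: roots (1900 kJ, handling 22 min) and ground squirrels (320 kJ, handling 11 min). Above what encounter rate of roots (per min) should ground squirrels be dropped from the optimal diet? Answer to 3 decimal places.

0.023 per min

The zero-one rule: include ground squirrels iff E₂/h₂ > λE₁/(1+λh₁). Equality gives the switch point.
λE₁h₂ = E₂ + λE₂h₁ ⇒ λ = E₂/(E₁h₂ − E₂h₁) = 320/(2.09e+04 − 7040) = 0.02309 per min.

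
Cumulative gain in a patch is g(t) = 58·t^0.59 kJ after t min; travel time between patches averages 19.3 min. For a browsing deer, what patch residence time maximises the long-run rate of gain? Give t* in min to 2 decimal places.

Optimal t* satisfies g'(t*) = g(t*)/(T + t*).
g'(t) = 0.59·58·t^-0.41. Setting 0.59·58·t^-0.41 = 58·t^0.59/(19.3+t) gives 0.59(19.3+t) = t, so 0.41·t = 0.59×19.3.
t* = 0.59×19.3/0.41 = 27.77 min.

27.77 min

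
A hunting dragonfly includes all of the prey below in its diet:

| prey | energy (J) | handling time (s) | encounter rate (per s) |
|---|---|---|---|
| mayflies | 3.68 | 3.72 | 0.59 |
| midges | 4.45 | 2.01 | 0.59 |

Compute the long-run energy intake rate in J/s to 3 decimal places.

1.095 J/s

R = Σλ_iE_i / (1 + Σλ_ih_i)
Numerator: 0.59×3.68 + 0.59×4.45 = 4.797
Denominator: 1 + 0.59×3.72 + 0.59×2.01 = 4.381
R = 4.797/4.381 = 1.095 J/s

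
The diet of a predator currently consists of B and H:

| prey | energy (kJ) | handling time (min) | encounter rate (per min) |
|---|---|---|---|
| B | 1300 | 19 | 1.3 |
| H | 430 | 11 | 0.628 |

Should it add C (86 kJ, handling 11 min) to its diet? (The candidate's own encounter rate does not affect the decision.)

No

On B and H alone, R = ΣλE/(1+Σλh) = 1960/32.61 = 60.11 kJ/min.
C: E/h = 86/11 = 7.818 kJ/min.
7.818 < 60.11, so adding C would lower the average — exclude it.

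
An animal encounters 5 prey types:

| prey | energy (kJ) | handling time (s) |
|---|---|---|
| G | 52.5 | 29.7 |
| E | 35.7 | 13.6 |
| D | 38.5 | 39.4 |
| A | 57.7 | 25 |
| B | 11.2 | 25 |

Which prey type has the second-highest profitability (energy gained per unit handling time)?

Profitability E/h (kJ/s): G = 52.5/29.7 = 1.77, E = 35.7/13.6 = 2.63, D = 38.5/39.4 = 0.977, A = 57.7/25 = 2.31, B = 11.2/25 = 0.448.
Ranked: E > A > G > D > B.

A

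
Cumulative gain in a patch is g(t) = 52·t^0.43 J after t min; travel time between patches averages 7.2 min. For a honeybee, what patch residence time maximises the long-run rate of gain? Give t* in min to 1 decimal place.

5.4 min

By the marginal value theorem, leave when the instantaneous gain rate g'(t) equals the habitat-wide average g(t)/(T + t).
g'(t) = 0.43·52·t^-0.57. Setting 0.43·52·t^-0.57 = 52·t^0.43/(7.2+t) gives 0.43(7.2+t) = t, so 0.57·t = 0.43×7.2.
t* = 0.43×7.2/0.57 = 5.432 min.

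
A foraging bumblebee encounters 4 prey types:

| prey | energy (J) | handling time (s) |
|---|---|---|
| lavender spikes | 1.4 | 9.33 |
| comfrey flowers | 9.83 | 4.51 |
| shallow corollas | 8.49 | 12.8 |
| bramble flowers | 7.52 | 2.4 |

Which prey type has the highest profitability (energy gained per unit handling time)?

Profitability E/h (J/s): lavender spikes = 1.4/9.33 = 0.15, comfrey flowers = 9.83/4.51 = 2.18, shallow corollas = 8.49/12.8 = 0.663, bramble flowers = 7.52/2.4 = 3.13.
Ranked: bramble flowers > comfrey flowers > shallow corollas > lavender spikes.

bramble flowers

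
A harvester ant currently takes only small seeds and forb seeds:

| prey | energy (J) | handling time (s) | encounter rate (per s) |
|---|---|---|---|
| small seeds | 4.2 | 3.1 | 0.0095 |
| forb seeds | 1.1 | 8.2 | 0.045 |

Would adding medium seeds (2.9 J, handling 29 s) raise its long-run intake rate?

Current rate: (0.0095×4.2 + 0.045×1.1)/(1 + 0.0095×3.1 + 0.045×8.2) = 0.06393 J/s.
Profitability of medium seeds: 2.9/29 = 0.1 J/s.
Since 0.1 > R, including medium seeds increases the long-run rate.

Yes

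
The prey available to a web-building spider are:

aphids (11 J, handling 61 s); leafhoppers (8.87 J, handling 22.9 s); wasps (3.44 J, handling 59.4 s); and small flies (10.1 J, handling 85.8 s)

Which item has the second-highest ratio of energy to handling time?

aphids

Profitability E/h (J/s): aphids = 11/61 = 0.18, leafhoppers = 8.87/22.9 = 0.387, wasps = 3.44/59.4 = 0.0579, small flies = 10.1/85.8 = 0.118.
Ranked: leafhoppers > aphids > small flies > wasps.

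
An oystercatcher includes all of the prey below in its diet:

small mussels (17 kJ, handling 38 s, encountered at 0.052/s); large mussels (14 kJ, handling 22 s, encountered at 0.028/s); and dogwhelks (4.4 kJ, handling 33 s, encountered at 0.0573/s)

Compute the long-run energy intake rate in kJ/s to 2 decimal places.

Energy encountered per unit search time: 0.052×17 + 0.028×14 + 0.0573×4.4 = 1.528 kJ/s.
Handling time per unit search time: 0.052×38 + 0.028×22 + 0.0573×33 = 4.483.
Rate = 1.528/(1 + 4.483) = 0.2787 kJ/s.

0.28 kJ/s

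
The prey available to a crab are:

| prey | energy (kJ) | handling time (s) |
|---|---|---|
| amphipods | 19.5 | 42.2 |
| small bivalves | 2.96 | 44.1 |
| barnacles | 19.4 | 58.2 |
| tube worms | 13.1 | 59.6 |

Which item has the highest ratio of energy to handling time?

In descending order of E/h:
amphipods: 19.5/42.2 = 0.462 kJ/s
barnacles: 19.4/58.2 = 0.333 kJ/s
tube worms: 13.1/59.6 = 0.22 kJ/s
small bivalves: 2.96/44.1 = 0.0671 kJ/s

amphipods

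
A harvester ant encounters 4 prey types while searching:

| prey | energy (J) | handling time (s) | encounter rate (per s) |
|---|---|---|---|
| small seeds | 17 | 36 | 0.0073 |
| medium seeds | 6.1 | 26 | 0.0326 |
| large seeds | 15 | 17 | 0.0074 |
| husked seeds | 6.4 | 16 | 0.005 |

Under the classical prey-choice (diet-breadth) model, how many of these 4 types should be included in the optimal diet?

Profitabilities (E/h, J/s): large seeds 0.882, small seeds 0.472, husked seeds 0.4, medium seeds 0.235. Add prey in this order while the next type's profitability exceeds the intake rate on those already taken.
Rate on top 1: 0.0986. small seeds: 0.472 > 0.0986 → include.
Rate on top 2: 0.1693. husked seeds: 0.4 > 0.1693 → include.
Rate on top 3: 0.1819. medium seeds: 0.235 > 0.1819 → include.
Optimal diet: large seeds, small seeds, husked seeds, medium seeds — 4 of 4 types.

4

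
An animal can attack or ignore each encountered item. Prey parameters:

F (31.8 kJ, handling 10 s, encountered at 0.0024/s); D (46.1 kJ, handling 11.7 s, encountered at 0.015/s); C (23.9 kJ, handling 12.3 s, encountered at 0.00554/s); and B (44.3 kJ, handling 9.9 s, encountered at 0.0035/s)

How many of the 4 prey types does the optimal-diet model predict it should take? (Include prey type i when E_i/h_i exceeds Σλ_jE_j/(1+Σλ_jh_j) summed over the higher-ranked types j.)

4

Profitabilities (E/h, kJ/s): B 4.47, D 3.94, F 3.18, C 1.94. Add prey in this order while the next type's profitability exceeds the intake rate on those already taken.
Rate on top 1: 0.1499. D: 3.94 > 0.1499 → include.
Rate on top 2: 0.6995. F: 3.18 > 0.6995 → include.
Rate on top 3: 0.7478. C: 1.94 > 0.7478 → include.
Optimal diet: B, D, F, C — 4 of 4 types.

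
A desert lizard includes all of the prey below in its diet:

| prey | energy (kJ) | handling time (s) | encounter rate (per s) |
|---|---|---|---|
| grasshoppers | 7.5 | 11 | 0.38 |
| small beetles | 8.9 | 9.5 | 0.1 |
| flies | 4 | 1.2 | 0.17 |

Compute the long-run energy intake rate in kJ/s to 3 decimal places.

0.698 kJ/s

R = (0.38×7.5 + 0.1×8.9 + 0.17×4) / (1 + 0.38×11 + 0.1×9.5 + 0.17×1.2) = 4.42/6.334 = 0.6978 kJ/s.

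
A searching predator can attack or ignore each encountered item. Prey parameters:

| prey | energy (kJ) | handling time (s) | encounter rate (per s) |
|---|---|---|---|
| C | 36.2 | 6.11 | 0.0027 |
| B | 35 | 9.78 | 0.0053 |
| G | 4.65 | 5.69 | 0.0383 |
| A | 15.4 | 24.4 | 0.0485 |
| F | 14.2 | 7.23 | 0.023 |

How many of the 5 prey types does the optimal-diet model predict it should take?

E/h in descending order: C 5.92, B 3.58, F 1.96, G 0.817, A 0.631 kJ/s. The optimal diet is the largest prefix of this list for which every included type satisfies E_i/h_i > R on the types above it.
Rate on top 1: 0.09615. B: 3.58 > 0.09615 → include.
Rate on top 2: 0.2651. F: 1.96 > 0.2651 → include.
Rate on top 3: 0.4939. G: 0.817 > 0.4939 → include.
Rate on top 4: 0.5425. A: 0.631 > 0.5425 → include.
Optimal diet: C, B, F, G, A — 5 of 5 types.

5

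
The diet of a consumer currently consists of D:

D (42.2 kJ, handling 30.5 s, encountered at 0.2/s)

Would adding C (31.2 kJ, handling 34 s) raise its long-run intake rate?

No

On D alone, R = ΣλE/(1+Σλh) = 8.44/7.1 = 1.189 kJ/s.
Profitability of C: 31.2/34 = 0.9176 kJ/s.
Since 0.9176 < R, time spent handling C is better spent searching.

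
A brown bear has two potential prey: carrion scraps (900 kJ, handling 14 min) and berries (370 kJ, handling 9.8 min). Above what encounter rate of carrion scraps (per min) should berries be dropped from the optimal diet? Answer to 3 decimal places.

0.102 per min

Drop berries once their profitability E₂/h₂ falls below the rate achievable on carrion scraps alone: E₂/h₂ = λE₁/(1 + λh₁).
Solve for λ: λE₁h₂ = E₂(1 + λh₁) → λ(E₁h₂ − E₂h₁) = E₂ → λ = E₂/(E₁h₂ − E₂h₁).
λ = 370/(900×9.8 − 370×14) = 370/3640 = 0.1016 per min.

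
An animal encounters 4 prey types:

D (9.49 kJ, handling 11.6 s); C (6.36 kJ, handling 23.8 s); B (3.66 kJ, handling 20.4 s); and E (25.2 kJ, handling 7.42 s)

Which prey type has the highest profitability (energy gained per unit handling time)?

In descending order of E/h:
E: 25.2/7.42 = 3.4 kJ/s
D: 9.49/11.6 = 0.818 kJ/s
C: 6.36/23.8 = 0.267 kJ/s
B: 3.66/20.4 = 0.179 kJ/s

E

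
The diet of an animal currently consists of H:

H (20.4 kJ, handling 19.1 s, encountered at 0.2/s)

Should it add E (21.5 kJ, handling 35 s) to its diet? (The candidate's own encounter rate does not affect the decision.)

Current rate: (0.2×20.4)/(1 + 0.2×19.1) = 0.8465 kJ/s.
Profitability of E: 21.5/35 = 0.6143 kJ/s.
Since 0.6143 < R, time spent handling E is better spent searching.

No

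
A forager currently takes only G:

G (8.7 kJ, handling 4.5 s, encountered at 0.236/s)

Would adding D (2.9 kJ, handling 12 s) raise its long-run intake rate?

On G alone, R = ΣλE/(1+Σλh) = 2.053/2.062 = 0.9957 kJ/s.
D: E/h = 2.9/12 = 0.2417 kJ/s.
Since 0.2417 < R, time spent handling D is better spent searching.

No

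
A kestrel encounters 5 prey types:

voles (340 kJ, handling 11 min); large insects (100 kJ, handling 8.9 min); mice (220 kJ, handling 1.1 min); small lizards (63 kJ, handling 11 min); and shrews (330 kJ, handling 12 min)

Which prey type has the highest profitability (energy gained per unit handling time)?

mice

Profitability E/h (kJ/min): voles = 340/11 = 30.9, large insects = 100/8.9 = 11.2, mice = 220/1.1 = 200, small lizards = 63/11 = 5.73, shrews = 330/12 = 27.5.
Ranked: mice > voles > shrews > large insects > small lizards.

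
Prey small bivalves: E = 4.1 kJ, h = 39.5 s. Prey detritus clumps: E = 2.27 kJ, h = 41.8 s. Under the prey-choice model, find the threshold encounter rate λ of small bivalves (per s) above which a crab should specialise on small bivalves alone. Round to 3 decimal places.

Drop detritus clumps once their profitability E₂/h₂ falls below the rate achievable on small bivalves alone: E₂/h₂ = λE₁/(1 + λh₁).
Solve for λ: λE₁h₂ = E₂(1 + λh₁) → λ(E₁h₂ − E₂h₁) = E₂ → λ = E₂/(E₁h₂ − E₂h₁).
λ = 2.27/(4.1×41.8 − 2.27×39.5) = 2.27/81.71 = 0.02778 per s.

0.028 per s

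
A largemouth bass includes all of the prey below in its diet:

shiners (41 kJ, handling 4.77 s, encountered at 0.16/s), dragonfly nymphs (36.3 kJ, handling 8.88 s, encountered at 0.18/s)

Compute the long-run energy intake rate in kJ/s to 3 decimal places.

Energy encountered per unit search time: 0.16×41 + 0.18×36.3 = 13.09 kJ/s.
Handling time per unit search time: 0.16×4.77 + 0.18×8.88 = 2.362.
Rate = 13.09/(1 + 2.362) = 3.895 kJ/s.

3.895 kJ/s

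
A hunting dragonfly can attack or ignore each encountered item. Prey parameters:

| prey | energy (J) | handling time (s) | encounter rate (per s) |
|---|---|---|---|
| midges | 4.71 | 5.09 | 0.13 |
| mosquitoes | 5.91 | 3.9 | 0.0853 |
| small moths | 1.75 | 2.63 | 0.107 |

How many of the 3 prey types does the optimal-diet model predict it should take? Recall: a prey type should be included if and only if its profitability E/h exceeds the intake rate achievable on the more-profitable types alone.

Profitabilities (E/h, J/s): mosquitoes 1.52, midges 0.925, small moths 0.665. Add prey in this order while the next type's profitability exceeds the intake rate on those already taken.
Rate on top 1: 0.3783. midges: 0.925 > 0.3783 → include.
Rate on top 2: 0.5598. small moths: 0.665 > 0.5598 → include.
Optimal diet: mosquitoes, midges, small moths — 3 of 3 types.

3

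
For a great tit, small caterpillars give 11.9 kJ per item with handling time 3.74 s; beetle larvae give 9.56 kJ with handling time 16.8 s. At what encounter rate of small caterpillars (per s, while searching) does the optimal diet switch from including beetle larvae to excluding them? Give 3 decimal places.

The zero-one rule: include beetle larvae iff E₂/h₂ > λE₁/(1+λh₁). Equality gives the switch point.
λE₁h₂ = E₂ + λE₂h₁ ⇒ λ = E₂/(E₁h₂ − E₂h₁) = 9.56/(199.9 − 35.75) = 0.05823 per s.

0.058 per s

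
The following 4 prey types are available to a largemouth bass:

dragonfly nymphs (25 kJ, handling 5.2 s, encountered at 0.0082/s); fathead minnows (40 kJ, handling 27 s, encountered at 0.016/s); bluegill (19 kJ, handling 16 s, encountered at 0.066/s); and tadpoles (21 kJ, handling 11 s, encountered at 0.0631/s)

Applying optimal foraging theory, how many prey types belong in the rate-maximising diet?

4

Profitabilities (E/h, kJ/s): dragonfly nymphs 4.81, tadpoles 1.91, fathead minnows 1.48, bluegill 1.19. Add prey in this order while the next type's profitability exceeds the intake rate on those already taken.
Rate on top 1: 0.1966. tadpoles: 1.91 > 0.1966 → include.
Rate on top 2: 0.881. fathead minnows: 1.48 > 0.881 → include.
Rate on top 3: 1.001. bluegill: 1.19 > 1.001 → include.
Optimal diet: dragonfly nymphs, tadpoles, fathead minnows, bluegill — 4 of 4 types.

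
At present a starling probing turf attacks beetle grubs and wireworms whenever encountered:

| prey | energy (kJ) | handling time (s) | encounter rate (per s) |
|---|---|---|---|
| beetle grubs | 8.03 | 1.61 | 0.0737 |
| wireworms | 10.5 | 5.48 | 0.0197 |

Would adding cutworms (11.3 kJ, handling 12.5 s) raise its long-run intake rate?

Current rate: (0.0737×8.03 + 0.0197×10.5)/(1 + 0.0737×1.61 + 0.0197×5.48) = 0.6511 kJ/s.
Profitability of cutworms: 11.3/12.5 = 0.904 kJ/s.
0.904 > 0.6511, so adding cutworms raises the average — include it.

Yes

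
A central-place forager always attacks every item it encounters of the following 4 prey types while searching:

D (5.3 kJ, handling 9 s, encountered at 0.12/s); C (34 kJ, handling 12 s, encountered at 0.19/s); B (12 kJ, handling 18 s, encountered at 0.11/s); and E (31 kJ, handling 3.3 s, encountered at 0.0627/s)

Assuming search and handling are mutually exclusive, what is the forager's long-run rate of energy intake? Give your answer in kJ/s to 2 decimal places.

R = Σλ_iE_i / (1 + Σλ_ih_i)
Numerator: 0.12×5.3 + 0.19×34 + 0.11×12 + 0.0627×31 = 10.36
Denominator: 1 + 0.12×9 + 0.19×12 + 0.11×18 + 0.0627×3.3 = 6.547
R = 10.36/6.547 = 1.582 kJ/s

1.58 kJ/s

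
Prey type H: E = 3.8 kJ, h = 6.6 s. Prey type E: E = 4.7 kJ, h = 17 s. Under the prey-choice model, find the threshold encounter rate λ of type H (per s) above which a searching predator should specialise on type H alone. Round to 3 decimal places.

The zero-one rule: include type E iff E₂/h₂ > λE₁/(1+λh₁). Equality gives the switch point.
λE₁h₂ = E₂ + λE₂h₁ ⇒ λ = E₂/(E₁h₂ − E₂h₁) = 4.7/(64.6 − 31.02) = 0.14 per s.

0.140 per s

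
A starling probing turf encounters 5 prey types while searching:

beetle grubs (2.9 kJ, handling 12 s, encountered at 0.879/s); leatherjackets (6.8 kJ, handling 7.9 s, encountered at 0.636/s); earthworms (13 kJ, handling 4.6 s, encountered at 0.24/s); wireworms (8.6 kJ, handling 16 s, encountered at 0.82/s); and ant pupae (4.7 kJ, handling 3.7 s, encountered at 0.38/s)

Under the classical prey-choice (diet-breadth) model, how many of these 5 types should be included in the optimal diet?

1

Rank by E/h (kJ/s): earthworms 2.83, ant pupae 1.27, leatherjackets 0.861, wireworms 0.537, beetle grubs 0.242. Include each in turn until the next type's E/h falls below the running intake rate.
Rate on top 1: 1.483. ant pupae: 1.27 < 1.483 → exclude; stop.
Optimal diet: earthworms — 1 of 5 types.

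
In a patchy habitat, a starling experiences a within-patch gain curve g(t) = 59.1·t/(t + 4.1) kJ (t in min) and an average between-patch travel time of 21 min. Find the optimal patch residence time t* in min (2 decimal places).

By the marginal value theorem, leave when the instantaneous gain rate g'(t) equals the habitat-wide average g(t)/(T + t).
g'(t) = 59.1·4.1/(t + 4.1)². Setting 59.1·4.1/(t+4.1)² = 59.1t/[(t+4.1)(21+t)] gives 4.1(21+t) = t(t+4.1), so t² = 4.1×21 = 86.1.
t* = √86.1 = 9.279 min.

9.28 min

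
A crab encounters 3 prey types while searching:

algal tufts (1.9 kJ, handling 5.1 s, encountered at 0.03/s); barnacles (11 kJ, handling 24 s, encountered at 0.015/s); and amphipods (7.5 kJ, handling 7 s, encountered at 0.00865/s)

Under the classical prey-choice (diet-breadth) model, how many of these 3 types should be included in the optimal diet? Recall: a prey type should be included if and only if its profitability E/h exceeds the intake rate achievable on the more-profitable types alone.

Rank by E/h (kJ/s): amphipods 1.07, barnacles 0.458, algal tufts 0.373. Include each in turn until the next type's E/h falls below the running intake rate.
Rate on top 1: 0.06117. barnacles: 0.458 > 0.06117 → include.
Rate on top 2: 0.1618. algal tufts: 0.373 > 0.1618 → include.
Optimal diet: amphipods, barnacles, algal tufts — 3 of 3 types.

3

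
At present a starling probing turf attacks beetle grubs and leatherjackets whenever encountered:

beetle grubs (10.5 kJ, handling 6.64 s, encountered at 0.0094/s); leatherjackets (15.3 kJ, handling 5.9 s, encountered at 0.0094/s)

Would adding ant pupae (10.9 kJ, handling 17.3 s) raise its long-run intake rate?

Yes

Intake rate on the current diet: R = (0.0094×10.5 + 0.0094×15.3) / (1 + 0.0094×6.64 + 0.0094×5.9) = 0.2425/1.118 = 0.2169 kJ/s.
ant pupae: E/h = 10.9/17.3 = 0.6301 kJ/s.
0.6301 > 0.2169, so adding ant pupae raises the average — include it.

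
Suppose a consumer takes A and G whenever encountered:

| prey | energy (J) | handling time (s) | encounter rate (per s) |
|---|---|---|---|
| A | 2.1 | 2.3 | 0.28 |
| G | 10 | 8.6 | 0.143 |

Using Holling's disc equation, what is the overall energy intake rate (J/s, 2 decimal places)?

Energy encountered per unit search time: 0.28×2.1 + 0.143×10 = 2.018 J/s.
Handling time per unit search time: 0.28×2.3 + 0.143×8.6 = 1.874.
Rate = 2.018/(1 + 1.874) = 0.7022 J/s.

0.70 J/s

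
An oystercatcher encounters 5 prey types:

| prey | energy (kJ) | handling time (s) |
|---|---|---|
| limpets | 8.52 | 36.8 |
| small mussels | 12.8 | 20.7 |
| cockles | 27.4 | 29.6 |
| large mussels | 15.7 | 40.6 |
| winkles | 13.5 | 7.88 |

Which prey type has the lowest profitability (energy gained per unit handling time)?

limpets

Profitability E/h (kJ/s): limpets = 8.52/36.8 = 0.232, small mussels = 12.8/20.7 = 0.618, cockles = 27.4/29.6 = 0.926, large mussels = 15.7/40.6 = 0.387, winkles = 13.5/7.88 = 1.71.
Ranked: winkles > cockles > small mussels > large mussels > limpets.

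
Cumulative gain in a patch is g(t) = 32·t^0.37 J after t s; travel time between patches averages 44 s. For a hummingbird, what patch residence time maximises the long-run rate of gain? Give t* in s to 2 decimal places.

25.84 s

Maximise g(t)/(T+t): set derivative to zero → g'(t)(T+t) = g(t).
g'(t) = 0.37·32·t^-0.63. Setting 0.37·32·t^-0.63 = 32·t^0.37/(44+t) gives 0.37(44+t) = t, so 0.63·t = 0.37×44.
t* = 0.37×44/0.63 = 25.84 s.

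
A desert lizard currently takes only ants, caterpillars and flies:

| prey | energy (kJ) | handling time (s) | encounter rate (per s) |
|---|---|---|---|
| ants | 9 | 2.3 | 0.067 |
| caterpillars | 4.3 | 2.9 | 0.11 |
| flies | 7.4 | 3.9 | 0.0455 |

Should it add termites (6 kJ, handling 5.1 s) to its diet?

Current rate: (0.067×9 + 0.11×4.3 + 0.0455×7.4)/(1 + 0.067×2.3 + 0.11×2.9 + 0.0455×3.9) = 0.8559 kJ/s.
Profitability of termites: 6/5.1 = 1.176 kJ/s.
1.176 > 0.8559, so adding termites raises the average — include it.

Yes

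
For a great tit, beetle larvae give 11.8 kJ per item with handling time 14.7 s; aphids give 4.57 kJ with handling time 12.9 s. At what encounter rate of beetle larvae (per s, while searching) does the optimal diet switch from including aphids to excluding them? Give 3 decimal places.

0.054 per s

At the threshold, the rate on beetle larvae alone equals the profitability of aphids: λ·11.8/(1 + λ·14.7) = 4.57/12.9 = 0.3543.
Rearranging, λ(11.8 − 0.3543×14.7) = 0.3543, so λ = 0.3543/6.592 = 0.05374 per s.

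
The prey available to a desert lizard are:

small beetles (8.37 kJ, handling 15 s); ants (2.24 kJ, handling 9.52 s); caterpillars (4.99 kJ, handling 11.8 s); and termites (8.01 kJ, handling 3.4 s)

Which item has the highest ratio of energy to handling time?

Profitability E/h (kJ/s): small beetles = 8.37/15 = 0.558, ants = 2.24/9.52 = 0.235, caterpillars = 4.99/11.8 = 0.423, termites = 8.01/3.4 = 2.36.
Ranked: termites > small beetles > caterpillars > ants.

termites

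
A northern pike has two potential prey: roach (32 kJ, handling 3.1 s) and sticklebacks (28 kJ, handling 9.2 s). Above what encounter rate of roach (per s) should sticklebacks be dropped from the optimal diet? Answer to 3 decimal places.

0.135 per s

The zero-one rule: include sticklebacks iff E₂/h₂ > λE₁/(1+λh₁). Equality gives the switch point.
λE₁h₂ = E₂ + λE₂h₁ ⇒ λ = E₂/(E₁h₂ − E₂h₁) = 28/(294.4 − 86.8) = 0.1349 per s.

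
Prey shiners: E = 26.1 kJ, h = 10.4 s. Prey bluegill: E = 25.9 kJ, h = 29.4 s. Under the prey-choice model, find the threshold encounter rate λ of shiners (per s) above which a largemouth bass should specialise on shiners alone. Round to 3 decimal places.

0.052 per s

At the threshold, the rate on shiners alone equals the profitability of bluegill: λ·26.1/(1 + λ·10.4) = 25.9/29.4 = 0.881.
Rearranging, λ(26.1 − 0.881×10.4) = 0.881, so λ = 0.881/16.94 = 0.05201 per s.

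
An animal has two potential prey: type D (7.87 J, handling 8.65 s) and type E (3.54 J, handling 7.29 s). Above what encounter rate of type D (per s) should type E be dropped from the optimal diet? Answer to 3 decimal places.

At the threshold, the rate on type D alone equals the profitability of type E: λ·7.87/(1 + λ·8.65) = 3.54/7.29 = 0.4856.
Rearranging, λ(7.87 − 0.4856×8.65) = 0.4856, so λ = 0.4856/3.67 = 0.1323 per s.

0.132 per s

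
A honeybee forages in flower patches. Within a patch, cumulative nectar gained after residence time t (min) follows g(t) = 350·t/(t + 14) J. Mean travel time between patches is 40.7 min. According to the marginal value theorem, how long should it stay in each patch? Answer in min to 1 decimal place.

By the marginal value theorem, leave when the instantaneous gain rate g'(t) equals the habitat-wide average g(t)/(T + t).
g'(t) = 350·14/(t + 14)². Setting 350·14/(t+14)² = 350t/[(t+14)(40.7+t)] gives 14(40.7+t) = t(t+14), so t² = 14×40.7 = 569.8.
t* = √569.8 = 23.87 min.

23.9 min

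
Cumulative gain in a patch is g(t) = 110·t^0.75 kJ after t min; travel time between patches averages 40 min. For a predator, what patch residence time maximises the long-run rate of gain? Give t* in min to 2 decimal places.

120.00 min

By the marginal value theorem, leave when the instantaneous gain rate g'(t) equals the habitat-wide average g(t)/(T + t).
g'(t) = 0.75·110·t^-0.25. Setting 0.75·110·t^-0.25 = 110·t^0.75/(40+t) gives 0.75(40+t) = t, so 0.25·t = 0.75×40.
t* = 0.75×40/0.25 = 120 min.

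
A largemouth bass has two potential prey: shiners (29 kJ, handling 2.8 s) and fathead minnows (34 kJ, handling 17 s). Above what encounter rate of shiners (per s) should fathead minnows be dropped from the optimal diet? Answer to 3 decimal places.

0.085 per s

The zero-one rule: include fathead minnows iff E₂/h₂ > λE₁/(1+λh₁). Equality gives the switch point.
λE₁h₂ = E₂ + λE₂h₁ ⇒ λ = E₂/(E₁h₂ − E₂h₁) = 34/(493 − 95.2) = 0.08547 per s.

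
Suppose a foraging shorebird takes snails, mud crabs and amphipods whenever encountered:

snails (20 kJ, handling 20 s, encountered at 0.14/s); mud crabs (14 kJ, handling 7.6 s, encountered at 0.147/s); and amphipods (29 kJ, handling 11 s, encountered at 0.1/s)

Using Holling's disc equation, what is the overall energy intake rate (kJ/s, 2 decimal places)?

1.29 kJ/s

R = Σλ_iE_i / (1 + Σλ_ih_i)
Numerator: 0.14×20 + 0.147×14 + 0.1×29 = 7.758
Denominator: 1 + 0.14×20 + 0.147×7.6 + 0.1×11 = 6.017
R = 7.758/6.017 = 1.289 kJ/s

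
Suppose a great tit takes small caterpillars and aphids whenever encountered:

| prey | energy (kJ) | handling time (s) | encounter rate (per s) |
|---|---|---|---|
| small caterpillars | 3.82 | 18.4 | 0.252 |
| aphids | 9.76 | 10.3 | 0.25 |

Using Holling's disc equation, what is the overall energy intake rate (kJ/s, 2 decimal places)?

R = Σλ_iE_i / (1 + Σλ_ih_i)
Numerator: 0.252×3.82 + 0.25×9.76 = 3.403
Denominator: 1 + 0.252×18.4 + 0.25×10.3 = 8.212
R = 3.403/8.212 = 0.4144 kJ/s

0.41 kJ/s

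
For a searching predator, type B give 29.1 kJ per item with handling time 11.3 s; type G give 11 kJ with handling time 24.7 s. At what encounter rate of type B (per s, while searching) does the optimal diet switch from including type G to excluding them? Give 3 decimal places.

Drop type G once their profitability E₂/h₂ falls below the rate achievable on type B alone: E₂/h₂ = λE₁/(1 + λh₁).
Solve for λ: λE₁h₂ = E₂(1 + λh₁) → λ(E₁h₂ − E₂h₁) = E₂ → λ = E₂/(E₁h₂ − E₂h₁).
λ = 11/(29.1×24.7 − 11×11.3) = 11/594.5 = 0.0185 per s.

0.019 per s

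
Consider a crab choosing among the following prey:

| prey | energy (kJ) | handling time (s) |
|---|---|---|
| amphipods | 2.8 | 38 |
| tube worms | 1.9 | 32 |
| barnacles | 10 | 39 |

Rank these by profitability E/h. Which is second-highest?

amphipods

Profitability E/h (kJ/s): amphipods = 2.8/38 = 0.0737, tube worms = 1.9/32 = 0.0594, barnacles = 10/39 = 0.256.
Ranked: barnacles > amphipods > tube worms.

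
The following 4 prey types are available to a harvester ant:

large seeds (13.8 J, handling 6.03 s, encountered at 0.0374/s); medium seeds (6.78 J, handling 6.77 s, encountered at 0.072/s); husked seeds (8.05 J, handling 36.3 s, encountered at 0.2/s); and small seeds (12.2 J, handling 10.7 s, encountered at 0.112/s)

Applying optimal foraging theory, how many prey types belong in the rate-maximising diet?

3

Profitabilities (E/h, J/s): large seeds 2.29, small seeds 1.14, medium seeds 1, husked seeds 0.222. Add prey in this order while the next type's profitability exceeds the intake rate on those already taken.
Rate on top 1: 0.4211. small seeds: 1.14 > 0.4211 → include.
Rate on top 2: 0.7766. medium seeds: 1 > 0.7766 → include.
Rate on top 3: 0.8143. husked seeds: 0.222 < 0.8143 → exclude; stop.
Optimal diet: large seeds, small seeds, medium seeds — 3 of 4 types.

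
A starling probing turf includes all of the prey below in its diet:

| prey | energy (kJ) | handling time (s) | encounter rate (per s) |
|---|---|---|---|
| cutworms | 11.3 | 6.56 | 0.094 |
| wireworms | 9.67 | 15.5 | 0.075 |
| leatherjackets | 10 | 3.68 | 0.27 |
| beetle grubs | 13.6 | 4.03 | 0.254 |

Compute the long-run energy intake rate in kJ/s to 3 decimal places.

1.656 kJ/s

Energy encountered per unit search time: 0.094×11.3 + 0.075×9.67 + 0.27×10 + 0.254×13.6 = 7.942 kJ/s.
Handling time per unit search time: 0.094×6.56 + 0.075×15.5 + 0.27×3.68 + 0.254×4.03 = 3.796.
Rate = 7.942/(1 + 3.796) = 1.656 kJ/s.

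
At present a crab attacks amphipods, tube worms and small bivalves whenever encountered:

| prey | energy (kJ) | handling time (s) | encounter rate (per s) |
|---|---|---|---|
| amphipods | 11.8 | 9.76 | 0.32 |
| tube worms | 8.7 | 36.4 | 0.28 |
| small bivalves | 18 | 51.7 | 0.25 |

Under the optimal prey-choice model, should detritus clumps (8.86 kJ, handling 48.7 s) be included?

Current rate: (0.32×11.8 + 0.28×8.7 + 0.25×18)/(1 + 0.32×9.76 + 0.28×36.4 + 0.25×51.7) = 0.3932 kJ/s.
Profitability of detritus clumps: 8.86/48.7 = 0.1819 kJ/s.
0.1819 < 0.3932, so adding detritus clumps would lower the average — exclude it.

No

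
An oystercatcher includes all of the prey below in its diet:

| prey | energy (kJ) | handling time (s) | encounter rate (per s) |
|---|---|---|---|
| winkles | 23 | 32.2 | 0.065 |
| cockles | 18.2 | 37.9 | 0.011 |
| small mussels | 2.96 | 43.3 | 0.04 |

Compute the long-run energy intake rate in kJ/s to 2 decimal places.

R = Σλ_iE_i / (1 + Σλ_ih_i)
Numerator: 0.065×23 + 0.011×18.2 + 0.04×2.96 = 1.814
Denominator: 1 + 0.065×32.2 + 0.011×37.9 + 0.04×43.3 = 5.242
R = 1.814/5.242 = 0.346 kJ/s

0.35 kJ/s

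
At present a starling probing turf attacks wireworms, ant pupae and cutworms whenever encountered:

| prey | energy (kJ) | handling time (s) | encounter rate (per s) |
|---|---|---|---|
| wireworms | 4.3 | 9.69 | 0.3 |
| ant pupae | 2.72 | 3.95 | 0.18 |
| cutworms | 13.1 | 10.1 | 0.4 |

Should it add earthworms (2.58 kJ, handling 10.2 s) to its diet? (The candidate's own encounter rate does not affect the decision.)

Current rate: (0.3×4.3 + 0.18×2.72 + 0.4×13.1)/(1 + 0.3×9.69 + 0.18×3.95 + 0.4×10.1) = 0.8108 kJ/s.
earthworms: E/h = 2.58/10.2 = 0.2529 kJ/s.
Since 0.2529 < R, time spent handling earthworms is better spent searching.

No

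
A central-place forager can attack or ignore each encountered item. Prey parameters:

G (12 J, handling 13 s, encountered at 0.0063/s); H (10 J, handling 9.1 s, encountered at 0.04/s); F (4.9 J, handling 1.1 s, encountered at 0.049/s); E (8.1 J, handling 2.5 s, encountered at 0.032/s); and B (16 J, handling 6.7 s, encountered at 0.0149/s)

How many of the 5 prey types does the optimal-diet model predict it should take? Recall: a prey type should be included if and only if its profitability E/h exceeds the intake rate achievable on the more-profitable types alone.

Rank by E/h (J/s): F 4.45, E 3.24, B 2.39, H 1.1, G 0.923. Include each in turn until the next type's E/h falls below the running intake rate.
Rate on top 1: 0.2278. E: 3.24 > 0.2278 → include.
Rate on top 2: 0.4403. B: 2.39 > 0.4403 → include.
Rate on top 3: 0.5979. H: 1.1 > 0.5979 → include.
Rate on top 4: 0.7121. G: 0.923 > 0.7121 → include.
Optimal diet: F, E, B, H, G — 5 of 5 types.

5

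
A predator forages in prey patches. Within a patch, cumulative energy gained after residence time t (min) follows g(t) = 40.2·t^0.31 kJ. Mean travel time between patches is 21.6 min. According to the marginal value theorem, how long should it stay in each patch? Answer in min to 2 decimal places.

9.70 min

By the marginal value theorem, leave when the instantaneous gain rate g'(t) equals the habitat-wide average g(t)/(T + t).
g'(t) = 0.31·40.2·t^-0.69. Setting 0.31·40.2·t^-0.69 = 40.2·t^0.31/(21.6+t) gives 0.31(21.6+t) = t, so 0.69·t = 0.31×21.6.
t* = 0.31×21.6/0.69 = 9.704 min.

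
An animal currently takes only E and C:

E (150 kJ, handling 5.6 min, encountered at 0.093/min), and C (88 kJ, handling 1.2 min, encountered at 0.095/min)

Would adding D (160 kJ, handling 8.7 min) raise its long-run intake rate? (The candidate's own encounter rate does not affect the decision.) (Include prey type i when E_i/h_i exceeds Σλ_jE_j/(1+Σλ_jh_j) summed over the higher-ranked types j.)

Current rate: (0.093×150 + 0.095×88)/(1 + 0.093×5.6 + 0.095×1.2) = 13.65 kJ/min.
Profitability of D: 160/8.7 = 18.39 kJ/min.
Since 18.39 > R, including D increases the long-run rate.

Yes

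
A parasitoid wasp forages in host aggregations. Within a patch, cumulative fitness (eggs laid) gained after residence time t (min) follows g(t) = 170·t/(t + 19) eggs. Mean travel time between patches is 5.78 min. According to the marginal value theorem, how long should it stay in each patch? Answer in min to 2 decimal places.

10.48 min

By the marginal value theorem, leave when the instantaneous gain rate g'(t) equals the habitat-wide average g(t)/(T + t).
g'(t) = 170·19/(t + 19)². Setting 170·19/(t+19)² = 170t/[(t+19)(5.78+t)] gives 19(5.78+t) = t(t+19), so t² = 19×5.78 = 109.8.
t* = √109.8 = 10.48 min.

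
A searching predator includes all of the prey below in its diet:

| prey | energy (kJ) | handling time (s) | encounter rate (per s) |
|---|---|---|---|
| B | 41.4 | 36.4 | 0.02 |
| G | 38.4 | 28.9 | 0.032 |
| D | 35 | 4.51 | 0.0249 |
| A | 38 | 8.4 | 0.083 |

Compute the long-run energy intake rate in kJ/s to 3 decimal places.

R = Σλ_iE_i / (1 + Σλ_ih_i)
Numerator: 0.02×41.4 + 0.032×38.4 + 0.0249×35 + 0.083×38 = 6.082
Denominator: 1 + 0.02×36.4 + 0.032×28.9 + 0.0249×4.51 + 0.083×8.4 = 3.462
R = 6.082/3.462 = 1.757 kJ/s

1.757 kJ/s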